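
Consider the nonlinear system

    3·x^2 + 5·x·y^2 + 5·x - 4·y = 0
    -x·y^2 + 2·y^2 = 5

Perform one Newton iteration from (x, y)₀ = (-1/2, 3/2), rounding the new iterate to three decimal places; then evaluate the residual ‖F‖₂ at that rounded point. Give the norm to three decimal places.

10.844

At (-1/2, 3/2): F = (-13.375, 0.625).
Jacobian J = [[6·x + 5·y^2 + 5, 10·x·y - 4], [-y^2, -2·x·y + 4·y]].
At the point, J = [[13.250, -11.500], [-2.250, 7.500]] (det J = 73.500).
Solving J·Δ = −F gives Δ = (1.267, 0.297).
Then the next iterate is (x, y)₁ = (0.767, 1.797).
Re-evaluating at (0.767, 1.797): F = (10.79588, -1.01839), so ‖F‖₂ = 10.844.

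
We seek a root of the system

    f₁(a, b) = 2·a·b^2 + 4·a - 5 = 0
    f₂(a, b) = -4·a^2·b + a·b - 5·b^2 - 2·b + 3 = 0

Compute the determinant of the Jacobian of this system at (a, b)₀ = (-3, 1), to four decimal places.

J = [[2·b^2 + 4, 4·a·b], [-8·a·b + b, -4·a^2 + a - 10·b - 2]].
At the point, J = [[6.0000, -12.0000], [25.0000, -51.0000]].
det J = -6.0000.

-6.0000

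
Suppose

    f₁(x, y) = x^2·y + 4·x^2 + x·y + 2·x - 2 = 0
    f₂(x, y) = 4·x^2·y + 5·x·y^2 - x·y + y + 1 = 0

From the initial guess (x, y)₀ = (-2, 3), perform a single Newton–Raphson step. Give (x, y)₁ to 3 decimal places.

At (-2, 3): F = (16.000, -32.000).
Jacobian J = [[2·x·y + 8·x + y + 2, x^2 + x], [8·x·y + 5·y^2 - y, 4·x^2 + 10·x·y - x + 1]].
At the point, J = [[-23.000, 2.000], [-6.000, -41.000]] (det J = 955.000).
Solving J·Δ = −F gives Δ = (0.620, -0.871).
Then the next iterate is (x, y)₁ = (-1.380, 2.129).

(-1.380, 2.129)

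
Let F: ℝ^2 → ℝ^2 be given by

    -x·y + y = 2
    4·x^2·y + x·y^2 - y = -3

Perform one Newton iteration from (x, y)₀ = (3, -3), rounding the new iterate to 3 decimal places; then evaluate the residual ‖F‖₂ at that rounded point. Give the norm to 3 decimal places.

At (3, -3): F = (4.000, -75.000).
Jacobian J = [[-y, -x + 1], [8·x·y + y^2, 4·x^2 + 2·x·y - 1]].
At the point, J = [[3.000, -2.000], [-63.000, 17.000]] (det J = -75.000).
Solving J·Δ = −F gives Δ = (-1.093, 0.360).
Then the next iterate is (x, y)₁ = (1.907, -2.640).
Re-evaluating at (1.907, -2.640): F = (0.39448, -19.47199), so ‖F‖₂ = 19.476.

19.476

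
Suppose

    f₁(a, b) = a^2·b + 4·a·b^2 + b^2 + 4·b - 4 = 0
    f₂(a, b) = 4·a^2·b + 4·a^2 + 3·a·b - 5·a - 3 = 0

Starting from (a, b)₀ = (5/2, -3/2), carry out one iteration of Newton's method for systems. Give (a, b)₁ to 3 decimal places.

(0.681, -1.384)

At (5/2, -3/2): F = (5.375, -39.250).
Jacobian J = [[2·a·b + 4·b^2, a^2 + 8·a·b + 2·b + 4], [8·a·b + 8·a + 3·b - 5, 4·a^2 + 3·a]].
At the point, J = [[1.500, -22.750], [-19.500, 32.500]] (det J = -394.875).
Solving J·Δ = −F gives Δ = (-1.819, 0.116).
Then the next iterate is (a, b)₁ = (0.681, -1.384).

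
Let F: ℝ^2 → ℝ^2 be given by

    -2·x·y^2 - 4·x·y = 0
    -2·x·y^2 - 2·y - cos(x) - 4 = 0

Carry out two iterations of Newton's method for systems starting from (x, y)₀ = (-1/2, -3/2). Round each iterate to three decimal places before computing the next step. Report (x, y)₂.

(-0.129, -1.971)

At (-1/2, -3/2): F = (-0.750, 0.37242).
Jacobian J = [[-2·y^2 - 4·y, -4·x·y - 4·x], [-2·y^2 + sin(x), -4·x·y - 2]].
At the point, J = [[1.500, -1.000], [-4.97943, -5.000]] (det J = -12.47943).
Solving J·Δ = −F gives Δ = (0.330, -0.254).
Then the next iterate is (x, y)₁ = (-0.170, -1.754).
Round to (-0.170, -1.754) and repeat: F = (-0.14670, -0.43157), J = [[0.86297, -0.51272], [-6.32221, -3.19272]].
Δ = (0.041, -0.217), so (x, y)₂ = (-0.129, -1.971).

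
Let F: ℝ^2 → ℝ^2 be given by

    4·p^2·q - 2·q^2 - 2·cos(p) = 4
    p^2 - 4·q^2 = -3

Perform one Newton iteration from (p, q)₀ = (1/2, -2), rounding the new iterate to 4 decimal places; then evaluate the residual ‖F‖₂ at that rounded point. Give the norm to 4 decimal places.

10.1242

At (1/2, -2): F = (-15.755165, -12.7500).
Jacobian J = [[8·p·q + 2·sin(p), 4·p^2 - 4·q], [2·p, -8·q]].
At the point, J = [[-7.041149, 9.0000], [1.0000, 16.0000]] (det J = -121.658383).
Solving J·Δ = −F gives Δ = (-1.1288, 0.8674).
Then the next iterate is (p, q)₁ = (-0.6288, -1.1326).
Re-evaluating at (-0.6288, -1.1326): F = (-9.974306, -1.735742), so ‖F‖₂ = 10.1242.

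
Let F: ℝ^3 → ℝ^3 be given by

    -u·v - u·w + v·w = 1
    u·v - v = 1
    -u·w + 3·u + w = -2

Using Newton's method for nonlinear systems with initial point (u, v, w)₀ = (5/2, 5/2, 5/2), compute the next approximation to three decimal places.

(1.050, 3.083, 5.850)

At (5/2, 5/2, 5/2): F = (-7.250, 2.750, 5.750).
Jacobian J = [[-v - w, -u + w, -u + v], [v, u - 1, 0], [-w + 3, 0, -u + 1]].
At the point, J = [[-5.000, 0.000, 0.000], [2.500, 1.500, 0.000], [0.500, 0.000, -1.500]] (det J = 11.250).
Solving J·Δ = −F gives Δ = (-1.450, 0.583, 3.350).
Then the next iterate is (u, v, w)₁ = (1.050, 3.083, 5.850).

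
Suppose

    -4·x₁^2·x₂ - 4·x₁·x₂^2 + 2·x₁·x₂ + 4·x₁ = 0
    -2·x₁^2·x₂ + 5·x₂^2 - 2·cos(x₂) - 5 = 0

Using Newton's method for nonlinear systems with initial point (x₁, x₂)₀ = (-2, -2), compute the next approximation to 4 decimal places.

At (-2, -2): F = (64.0000, 31.832294).
Jacobian J = [[-8·x₁·x₂ - 4·x₂^2 + 2·x₂ + 4, -4·x₁^2 - 8·x₁·x₂ + 2·x₁], [-4·x₁·x₂, -2·x₁^2 + 10·x₂ + 2·sin(x₂)]].
At the point, J = [[-48.0000, -52.0000], [-16.0000, -29.818595]] (det J = 599.292553).
Solving J·Δ = −F gives Δ = (0.4223, 0.8409).
Then the next iterate is (x₁, x₂)₁ = (-1.5777, -1.1591).

(-1.5777, -1.1591)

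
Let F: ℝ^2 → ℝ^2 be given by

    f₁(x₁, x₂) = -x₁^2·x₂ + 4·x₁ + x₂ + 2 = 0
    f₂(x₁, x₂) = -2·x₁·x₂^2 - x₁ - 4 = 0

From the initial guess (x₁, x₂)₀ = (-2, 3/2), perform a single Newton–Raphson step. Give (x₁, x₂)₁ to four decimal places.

(-0.9855, 1.3816)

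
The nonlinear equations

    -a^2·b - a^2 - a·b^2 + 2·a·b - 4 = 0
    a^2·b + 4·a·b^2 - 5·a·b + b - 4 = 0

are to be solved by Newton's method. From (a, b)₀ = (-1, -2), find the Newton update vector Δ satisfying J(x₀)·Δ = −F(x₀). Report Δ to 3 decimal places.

(-6.150, 9.500)

At (-1, -2): F = (5.000, -34.000).
Jacobian J = [[-2·a·b - 2·a - b^2 + 2·b, -a^2 - 2·a·b + 2·a], [2·a·b + 4·b^2 - 5·b, a^2 + 8·a·b - 5·a + 1]].
At the point, J = [[-10.000, -7.000], [30.000, 23.000]] (det J = -20.000).
Solving J·Δ = −F gives Δ = (-6.150, 9.500).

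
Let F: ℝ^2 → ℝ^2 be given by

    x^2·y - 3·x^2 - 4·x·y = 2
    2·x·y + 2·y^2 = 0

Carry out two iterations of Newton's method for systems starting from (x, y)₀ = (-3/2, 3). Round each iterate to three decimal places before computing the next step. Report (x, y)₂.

At (-3/2, 3): F = (16.000, 9.000).
Jacobian J = [[2·x·y - 6·x - 4·y, x^2 - 4·x], [2·y, 2·x + 4·y]].
At the point, J = [[-12.000, 8.250], [6.000, 9.000]] (det J = -157.500).
Solving J·Δ = −F gives Δ = (0.443, -1.295).
Then the next iterate is (x, y)₁ = (-1.057, 1.705).
Round to (-1.057, 1.705) and repeat: F = (3.76190, 2.20968), J = [[-4.08237, 5.34525], [3.410, 4.706]].
Δ = (0.157, -0.584), so (x, y)₂ = (-0.900, 1.121).

(-0.900, 1.121)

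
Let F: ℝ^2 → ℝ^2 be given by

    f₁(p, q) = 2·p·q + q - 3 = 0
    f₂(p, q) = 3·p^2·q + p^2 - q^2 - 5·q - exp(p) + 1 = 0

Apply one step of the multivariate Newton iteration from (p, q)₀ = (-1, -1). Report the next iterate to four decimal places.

(-1.7247, -1.5506)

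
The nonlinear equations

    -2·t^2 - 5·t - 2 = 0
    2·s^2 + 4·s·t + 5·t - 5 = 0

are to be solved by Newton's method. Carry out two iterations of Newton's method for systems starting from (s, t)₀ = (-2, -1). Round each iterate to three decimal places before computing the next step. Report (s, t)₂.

(-1.475, -0.400)

At (-2, -1): F = (1.000, 6.000).
Jacobian J = [[0, -4·t - 5], [4·s + 4·t, 4·s + 5]].
At the point, J = [[0.000, -1.000], [-12.000, -3.000]] (det J = -12.000).
Solving J·Δ = −F gives Δ = (0.250, 1.000).
Then the next iterate is (s, t)₁ = (-1.750, 0.000).
Round to (-1.750, 0.000) and repeat: F = (-2.000, 1.125), J = [[0.000, -5.000], [-7.000, -2.000]].
Δ = (0.275, -0.400), so (s, t)₂ = (-1.475, -0.400).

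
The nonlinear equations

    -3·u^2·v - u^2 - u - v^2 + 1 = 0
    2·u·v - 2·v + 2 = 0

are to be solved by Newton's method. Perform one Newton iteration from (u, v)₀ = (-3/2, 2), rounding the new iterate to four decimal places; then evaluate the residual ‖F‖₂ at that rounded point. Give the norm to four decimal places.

At (-3/2, 2): F = (-17.2500, -8.0000).
Jacobian J = [[-6·u·v - 2·u - 1, -3·u^2 - 2·v], [2·v, 2·u - 2]].
At the point, J = [[20.0000, -10.7500], [4.0000, -5.0000]] (det J = -57.0000).
Solving J·Δ = −F gives Δ = (0.0044, -1.5965).
Then the next iterate is (u, v)₁ = (-1.4956, 0.4035).
Re-evaluating at (-1.4956, 0.4035): F = (-2.611701, -0.013949), so ‖F‖₂ = 2.6117.

2.6117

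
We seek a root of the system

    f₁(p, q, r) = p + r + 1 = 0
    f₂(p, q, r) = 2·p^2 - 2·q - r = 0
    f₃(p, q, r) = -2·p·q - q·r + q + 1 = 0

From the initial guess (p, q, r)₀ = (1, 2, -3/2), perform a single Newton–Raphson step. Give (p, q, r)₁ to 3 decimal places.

(5.000, 12.000, -6.000)

At (1, 2, -3/2): F = (0.500, -0.500, 2.000).
Jacobian J = [[1, 0, 1], [4·p, -2, -1], [-2·q, -2·p - r + 1, -q]].
At the point, J = [[1.000, 0.000, 1.000], [4.000, -2.000, -1.000], [-4.000, 0.500, -2.000]] (det J = -1.500).
Solving J·Δ = −F gives Δ = (4.000, 10.000, -4.500).
Then the next iterate is (p, q, r)₁ = (5.000, 12.000, -6.000).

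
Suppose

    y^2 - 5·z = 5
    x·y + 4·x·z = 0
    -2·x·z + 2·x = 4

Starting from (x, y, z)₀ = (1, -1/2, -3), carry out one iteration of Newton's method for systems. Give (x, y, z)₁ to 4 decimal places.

At (1, -1/2, -3): F = (10.2500, -12.5000, 4.0000).
Jacobian J = [[0, 2·y, -5], [y + 4·z, x, 4·x], [-2·z + 2, 0, -2·x]].
At the point, J = [[0.0000, -1.0000, -5.0000], [-12.5000, 1.0000, 4.0000], [8.0000, 0.0000, -2.0000]] (det J = 33.0000).
Solving J·Δ = −F gives Δ = (-0.2576, 5.4015, 0.9697).
Then the next iterate is (x, y, z)₁ = (0.7424, 4.9015, -2.0303).

(0.7424, 4.9015, -2.0303)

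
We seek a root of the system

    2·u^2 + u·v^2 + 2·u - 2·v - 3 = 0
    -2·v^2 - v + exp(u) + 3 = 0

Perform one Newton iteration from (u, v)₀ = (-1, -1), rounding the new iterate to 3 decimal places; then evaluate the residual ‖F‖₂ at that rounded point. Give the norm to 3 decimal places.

4.939

At (-1, -1): F = (-2.000, 2.36788).
Jacobian J = [[4·u + v^2 + 2, 2·u·v - 2], [exp(u), -4·v - 1]].
At the point, J = [[-1.000, 0.000], [0.36788, 3.000]] (det J = -3.000).
Solving J·Δ = −F gives Δ = (-2.000, -0.544).
Then the next iterate is (u, v)₁ = (-3.000, -1.544).
Re-evaluating at (-3.000, -1.544): F = (4.93619, -0.17408), so ‖F‖₂ = 4.939.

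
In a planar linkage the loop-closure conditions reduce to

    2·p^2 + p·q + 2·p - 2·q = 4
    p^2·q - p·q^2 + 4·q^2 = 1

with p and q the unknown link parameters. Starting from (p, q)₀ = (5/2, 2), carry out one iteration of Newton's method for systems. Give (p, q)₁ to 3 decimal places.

(1.498, 1.062)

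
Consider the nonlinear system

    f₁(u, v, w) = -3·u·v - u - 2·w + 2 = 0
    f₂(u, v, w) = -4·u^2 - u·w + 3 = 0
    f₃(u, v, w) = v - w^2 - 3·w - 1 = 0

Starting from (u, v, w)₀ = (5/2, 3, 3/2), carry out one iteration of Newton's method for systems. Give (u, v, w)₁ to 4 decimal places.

At (5/2, 3, 3/2): F = (-26.0000, -25.7500, -4.7500).
Jacobian J = [[-3·v - 1, -3·u, -2], [-8·u - w, 0, -u], [0, 1, -2·w - 3]].
At the point, J = [[-10.0000, -7.5000, -2.0000], [-21.5000, 0.0000, -2.5000], [0.0000, 1.0000, -6.0000]] (det J = 985.5000).
Solving J·Δ = −F gives Δ = (-1.0717, -1.7489, -1.0831).
Then the next iterate is (u, v, w)₁ = (1.4283, 1.2511, 0.4169).

(1.4283, 1.2511, 0.4169)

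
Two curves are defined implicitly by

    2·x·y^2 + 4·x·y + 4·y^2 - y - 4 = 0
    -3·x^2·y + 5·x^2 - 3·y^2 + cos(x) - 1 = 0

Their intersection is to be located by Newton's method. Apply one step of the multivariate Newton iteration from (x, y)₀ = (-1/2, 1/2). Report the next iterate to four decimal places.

(1.4000, -1.0297)

At (-1/2, 1/2): F = (-4.7500, 0.002583).
Jacobian J = [[2·y^2 + 4·y, 4·x·y + 4·x + 8·y - 1], [-6·x·y + 10·x - sin(x), -3·x^2 - 6·y]].
At the point, J = [[2.5000, 0.0000], [-3.020574, -3.7500]] (det J = -9.3750).
Solving J·Δ = −F gives Δ = (1.9000, -1.5297).
Then the next iterate is (x, y)₁ = (1.4000, -1.0297).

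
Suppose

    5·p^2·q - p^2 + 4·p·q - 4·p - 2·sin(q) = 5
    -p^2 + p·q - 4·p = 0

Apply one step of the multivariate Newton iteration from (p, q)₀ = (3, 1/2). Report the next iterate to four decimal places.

(1.0179, 0.7233)

At (3, 1/2): F = (1.541149, -19.5000).
Jacobian J = [[10·p·q - 2·p + 4·q - 4, 5·p^2 + 4·p - 2·cos(q)], [-2·p + q - 4, p]].
At the point, J = [[7.0000, 55.244835], [-9.5000, 3.0000]] (det J = 545.825931).
Solving J·Δ = −F gives Δ = (-1.9821, 0.2233).
Then the next iterate is (p, q)₁ = (1.0179, 0.7233).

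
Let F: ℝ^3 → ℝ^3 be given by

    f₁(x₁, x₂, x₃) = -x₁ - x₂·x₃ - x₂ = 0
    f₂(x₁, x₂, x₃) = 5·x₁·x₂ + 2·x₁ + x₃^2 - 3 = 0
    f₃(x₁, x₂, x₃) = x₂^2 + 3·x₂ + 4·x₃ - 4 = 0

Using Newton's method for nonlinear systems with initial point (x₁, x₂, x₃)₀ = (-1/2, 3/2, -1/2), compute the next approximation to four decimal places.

(0.3170, 1.9490, -1.3610)

At (-1/2, 3/2, -1/2): F = (-0.2500, -7.5000, 0.7500).
Jacobian J = [[-1, -x₃ - 1, -x₂], [5·x₂ + 2, 5·x₁, 2·x₃], [0, 2·x₂ + 3, 4]].
At the point, J = [[-1.0000, -0.5000, -1.5000], [9.5000, -2.5000, -1.0000], [0.0000, 6.0000, 4.0000]] (det J = -62.5000).
Solving J·Δ = −F gives Δ = (0.8170, 0.4490, -0.8610).
Then the next iterate is (x₁, x₂, x₃)₁ = (0.3170, 1.9490, -1.3610).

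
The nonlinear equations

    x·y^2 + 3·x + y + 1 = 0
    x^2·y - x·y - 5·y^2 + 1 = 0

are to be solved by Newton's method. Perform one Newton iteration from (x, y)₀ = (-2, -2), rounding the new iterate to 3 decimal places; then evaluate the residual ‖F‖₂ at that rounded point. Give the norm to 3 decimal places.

9.729

At (-2, -2): F = (-15.000, -31.000).
Jacobian J = [[y^2 + 3, 2·x·y + 1], [2·x·y - y, x^2 - x - 10·y]].
At the point, J = [[7.000, 9.000], [10.000, 26.000]] (det J = 92.000).
Solving J·Δ = −F gives Δ = (1.207, 0.728).
Then the next iterate is (x, y)₁ = (-0.793, -1.272).
Re-evaluating at (-0.793, -1.272): F = (-3.93406, -8.89851), so ‖F‖₂ = 9.729.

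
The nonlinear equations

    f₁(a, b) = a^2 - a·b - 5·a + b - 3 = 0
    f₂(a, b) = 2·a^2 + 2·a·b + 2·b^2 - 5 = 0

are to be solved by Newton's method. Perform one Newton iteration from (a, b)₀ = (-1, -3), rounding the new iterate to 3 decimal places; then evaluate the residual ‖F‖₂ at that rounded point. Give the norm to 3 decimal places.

At (-1, -3): F = (-3.000, 21.000).
Jacobian J = [[2·a - b - 5, -a + 1], [4·a + 2·b, 2·a + 4·b]].
At the point, J = [[-4.000, 2.000], [-10.000, -14.000]] (det J = 76.000).
Solving J·Δ = −F gives Δ = (0.000, 1.500).
Then the next iterate is (a, b)₁ = (-1.000, -1.500).
Re-evaluating at (-1.000, -1.500): F = (0.000, 4.500), so ‖F‖₂ = 4.500.

4.500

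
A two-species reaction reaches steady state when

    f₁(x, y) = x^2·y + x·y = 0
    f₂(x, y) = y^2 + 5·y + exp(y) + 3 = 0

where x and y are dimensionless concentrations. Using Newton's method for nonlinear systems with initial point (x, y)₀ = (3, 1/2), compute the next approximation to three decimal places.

(4.602, -0.467)

At (3, 1/2): F = (6.000, 7.39872).
Jacobian J = [[2·x·y + y, x^2 + x], [0, 2·y + exp(y) + 5]].
At the point, J = [[3.500, 12.000], [0.000, 7.64872]] (det J = 26.77052).
Solving J·Δ = −F gives Δ = (1.602, -0.967).
Then the next iterate is (x, y)₁ = (4.602, -0.467).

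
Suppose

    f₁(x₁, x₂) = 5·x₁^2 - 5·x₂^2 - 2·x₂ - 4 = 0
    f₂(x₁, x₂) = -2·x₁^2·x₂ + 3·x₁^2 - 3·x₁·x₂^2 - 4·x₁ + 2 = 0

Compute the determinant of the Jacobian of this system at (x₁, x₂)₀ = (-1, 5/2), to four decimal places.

J = [[10·x₁, -10·x₂ - 2], [-4·x₁·x₂ + 6·x₁ - 3·x₂^2 - 4, -2·x₁^2 - 6·x₁·x₂]].
At the point, J = [[-10.0000, -27.0000], [-18.7500, 13.0000]].
det J = -636.2500.

-636.2500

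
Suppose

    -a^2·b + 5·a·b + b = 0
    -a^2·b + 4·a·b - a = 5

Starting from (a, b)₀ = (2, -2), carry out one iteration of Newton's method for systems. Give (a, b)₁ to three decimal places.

At (2, -2): F = (-14.000, -15.000).
Jacobian J = [[-2·a·b + 5·b, -a^2 + 5·a + 1], [-2·a·b + 4·b - 1, -a^2 + 4·a]].
At the point, J = [[-2.000, 7.000], [-1.000, 4.000]] (det J = -1.000).
Solving J·Δ = −F gives Δ = (49.000, 16.000).
Then the next iterate is (a, b)₁ = (51.000, 14.000).

(51.000, 14.000)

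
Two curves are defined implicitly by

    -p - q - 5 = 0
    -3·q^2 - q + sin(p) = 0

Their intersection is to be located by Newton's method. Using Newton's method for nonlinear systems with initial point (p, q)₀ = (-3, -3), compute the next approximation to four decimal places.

At (-3, -3): F = (1.0000, -24.141120).
Jacobian J = [[-1, -1], [cos(p), -6·q - 1]].
At the point, J = [[-1.0000, -1.0000], [-0.989992, 17.0000]] (det J = -17.989992).
Solving J·Δ = −F gives Δ = (-0.3969, 1.3969).
Then the next iterate is (p, q)₁ = (-3.3969, -1.6031).

(-3.3969, -1.6031)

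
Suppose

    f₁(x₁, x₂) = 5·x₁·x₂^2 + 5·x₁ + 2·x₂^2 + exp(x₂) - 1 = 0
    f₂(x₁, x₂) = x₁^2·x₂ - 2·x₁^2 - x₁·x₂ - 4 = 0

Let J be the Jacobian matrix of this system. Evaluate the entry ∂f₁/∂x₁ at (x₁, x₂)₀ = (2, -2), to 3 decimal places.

25.000

∂f₁/∂x₁ = 5·x₂^2 + 5.
At (2, -2) this is 25.000.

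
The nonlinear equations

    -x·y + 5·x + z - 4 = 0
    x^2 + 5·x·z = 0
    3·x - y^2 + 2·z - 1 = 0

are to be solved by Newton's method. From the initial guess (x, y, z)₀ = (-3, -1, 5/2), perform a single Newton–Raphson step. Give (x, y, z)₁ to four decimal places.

(7.5789, -16.5526, 5.1842)

At (-3, -1, 5/2): F = (-19.5000, -28.5000, -6.0000).
Jacobian J = [[-y + 5, -x, 1], [2·x + 5·z, 0, 5·x], [3, -2·y, 2]].
At the point, J = [[6.0000, 3.0000, 1.0000], [6.5000, 0.0000, -15.0000], [3.0000, 2.0000, 2.0000]] (det J = 19.0000).
Solving J·Δ = −F gives Δ = (10.5789, -15.5526, 2.6842).
Then the next iterate is (x, y, z)₁ = (7.5789, -16.5526, 5.1842).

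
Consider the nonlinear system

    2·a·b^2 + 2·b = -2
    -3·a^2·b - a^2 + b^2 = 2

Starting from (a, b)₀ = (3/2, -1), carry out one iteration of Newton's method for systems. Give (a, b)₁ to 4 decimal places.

(3.3846, 0.6923)

At (3/2, -1): F = (3.0000, 3.5000).
Jacobian J = [[2·b^2, 4·a·b + 2], [-6·a·b - 2·a, -3·a^2 + 2·b]].
At the point, J = [[2.0000, -4.0000], [6.0000, -8.7500]] (det J = 6.5000).
Solving J·Δ = −F gives Δ = (1.8846, 1.6923).
Then the next iterate is (a, b)₁ = (3.3846, 0.6923).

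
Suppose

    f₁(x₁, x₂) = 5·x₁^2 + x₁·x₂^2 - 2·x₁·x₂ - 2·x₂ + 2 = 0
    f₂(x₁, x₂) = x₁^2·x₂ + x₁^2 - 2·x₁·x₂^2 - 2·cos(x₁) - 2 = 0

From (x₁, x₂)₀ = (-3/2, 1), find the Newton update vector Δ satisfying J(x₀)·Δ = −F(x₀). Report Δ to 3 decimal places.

(0.763, 0.274)

At (-3/2, 1): F = (12.750, 5.35853).
Jacobian J = [[10·x₁ + x₂^2 - 2·x₂, 2·x₁·x₂ - 2·x₁ - 2], [2·x₁·x₂ + 2·x₁ - 2·x₂^2 + 2·sin(x₁), x₁^2 - 4·x₁·x₂]].
At the point, J = [[-16.000, -2.000], [-9.99499, 8.250]] (det J = -151.98998).
Solving J·Δ = −F gives Δ = (0.763, 0.274).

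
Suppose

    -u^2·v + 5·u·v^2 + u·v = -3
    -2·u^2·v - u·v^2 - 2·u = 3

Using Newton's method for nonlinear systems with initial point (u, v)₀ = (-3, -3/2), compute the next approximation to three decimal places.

(-1.784, -1.141)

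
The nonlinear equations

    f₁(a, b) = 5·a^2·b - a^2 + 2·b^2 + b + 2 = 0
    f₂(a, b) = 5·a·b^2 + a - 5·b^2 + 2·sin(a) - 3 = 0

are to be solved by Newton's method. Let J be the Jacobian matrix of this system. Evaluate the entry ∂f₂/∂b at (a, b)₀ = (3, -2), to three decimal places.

-40.000

∂f₂/∂b = 10·a·b - 10·b.
At (3, -2) this is -40.000.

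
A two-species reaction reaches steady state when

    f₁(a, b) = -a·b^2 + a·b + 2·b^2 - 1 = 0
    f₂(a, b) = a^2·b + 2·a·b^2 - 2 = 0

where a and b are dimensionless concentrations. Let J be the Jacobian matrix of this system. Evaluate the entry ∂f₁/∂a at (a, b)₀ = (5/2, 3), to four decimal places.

∂f₁/∂a = -b^2 + b.
At (5/2, 3) this is -6.0000.

-6.0000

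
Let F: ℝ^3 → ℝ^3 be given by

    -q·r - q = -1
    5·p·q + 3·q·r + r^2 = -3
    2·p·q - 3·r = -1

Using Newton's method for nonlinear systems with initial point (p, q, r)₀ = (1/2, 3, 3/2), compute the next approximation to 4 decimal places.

(0.2323, 1.7447, 0.3794)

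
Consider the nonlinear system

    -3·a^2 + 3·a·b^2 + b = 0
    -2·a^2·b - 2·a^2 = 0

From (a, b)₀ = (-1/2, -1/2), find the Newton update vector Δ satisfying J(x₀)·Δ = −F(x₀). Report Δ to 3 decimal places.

(0.329, 0.157)

At (-1/2, -1/2): F = (-1.625, -0.250).
Jacobian J = [[-6·a + 3·b^2, 6·a·b + 1], [-4·a·b - 4·a, -2·a^2]].
At the point, J = [[3.750, 2.500], [1.000, -0.500]] (det J = -4.375).
Solving J·Δ = −F gives Δ = (0.329, 0.157).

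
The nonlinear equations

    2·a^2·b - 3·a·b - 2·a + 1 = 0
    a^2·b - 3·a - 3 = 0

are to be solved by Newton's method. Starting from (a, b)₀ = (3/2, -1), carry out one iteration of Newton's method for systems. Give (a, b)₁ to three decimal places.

(1.100, 2.267)

At (3/2, -1): F = (-2.000, -9.750).
Jacobian J = [[4·a·b - 3·b - 2, 2·a^2 - 3·a], [2·a·b - 3, a^2]].
At the point, J = [[-5.000, 0.000], [-6.000, 2.250]] (det J = -11.250).
Solving J·Δ = −F gives Δ = (-0.400, 3.267).
Then the next iterate is (a, b)₁ = (1.100, 2.267).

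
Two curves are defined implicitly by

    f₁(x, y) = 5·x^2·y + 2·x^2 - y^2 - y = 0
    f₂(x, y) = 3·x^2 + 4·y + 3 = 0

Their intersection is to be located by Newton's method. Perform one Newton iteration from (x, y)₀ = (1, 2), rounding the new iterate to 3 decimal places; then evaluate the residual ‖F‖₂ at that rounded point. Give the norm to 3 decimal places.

At (1, 2): F = (6.000, 14.000).
Jacobian J = [[10·x·y + 4·x, 5·x^2 - 2·y - 1], [6·x, 4]].
At the point, J = [[24.000, 0.000], [6.000, 4.000]] (det J = 96.000).
Solving J·Δ = −F gives Δ = (-0.250, -3.125).
Then the next iterate is (x, y)₁ = (0.750, -1.125).
Re-evaluating at (0.750, -1.125): F = (-2.17969, 0.18750), so ‖F‖₂ = 2.188.

2.188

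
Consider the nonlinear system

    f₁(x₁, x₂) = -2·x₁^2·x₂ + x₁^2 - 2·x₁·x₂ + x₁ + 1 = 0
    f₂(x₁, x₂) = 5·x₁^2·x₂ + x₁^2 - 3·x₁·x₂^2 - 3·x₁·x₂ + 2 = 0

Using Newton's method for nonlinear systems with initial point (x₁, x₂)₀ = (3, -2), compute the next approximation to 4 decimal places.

(1.0889, -2.2454)

At (3, -2): F = (61.0000, -97.0000).
Jacobian J = [[-4·x₁·x₂ + 2·x₁ - 2·x₂ + 1, -2·x₁^2 - 2·x₁], [10·x₁·x₂ + 2·x₁ - 3·x₂^2 - 3·x₂, 5·x₁^2 - 6·x₁·x₂ - 3·x₁]].
At the point, J = [[35.0000, -24.0000], [-60.0000, 72.0000]] (det J = 1080.0000).
Solving J·Δ = −F gives Δ = (-1.9111, -0.2454).
Then the next iterate is (x₁, x₂)₁ = (1.0889, -2.2454).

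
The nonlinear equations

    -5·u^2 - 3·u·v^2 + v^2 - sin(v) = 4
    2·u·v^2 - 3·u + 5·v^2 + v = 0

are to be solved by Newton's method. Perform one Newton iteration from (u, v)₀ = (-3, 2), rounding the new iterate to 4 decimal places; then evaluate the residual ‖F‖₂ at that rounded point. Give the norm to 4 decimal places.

At (-3, 2): F = (-9.909297, 7.0000).
Jacobian J = [[-10·u - 3·v^2, -6·u·v + 2·v - cos(v)], [2·v^2 - 3, 4·u·v + 10·v + 1]].
At the point, J = [[18.0000, 40.416147], [5.0000, -3.0000]] (det J = -256.080734).
Solving J·Δ = −F gives Δ = (-0.9887, 0.6855).
Then the next iterate is (u, v)₁ = (-3.9887, 2.6855).
Re-evaluating at (-3.9887, 2.6855): F = (9.521268, -6.821142), so ‖F‖₂ = 11.7125.

11.7125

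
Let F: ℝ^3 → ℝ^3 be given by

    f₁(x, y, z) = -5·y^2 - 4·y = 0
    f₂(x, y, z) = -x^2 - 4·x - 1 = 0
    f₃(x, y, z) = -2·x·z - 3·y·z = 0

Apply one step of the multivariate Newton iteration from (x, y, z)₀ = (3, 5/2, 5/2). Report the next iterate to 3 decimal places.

(0.800, 1.078, 1.605)

At (3, 5/2, 5/2): F = (-41.250, -22.000, -33.750).
Jacobian J = [[0, -10·y - 4, 0], [-2·x - 4, 0, 0], [-2·z, -3·z, -2·x - 3·y]].
At the point, J = [[0.000, -29.000, 0.000], [-10.000, 0.000, 0.000], [-5.000, -7.500, -13.500]] (det J = 3915.000).
Solving J·Δ = −F gives Δ = (-2.200, -1.422, -0.895).
Then the next iterate is (x, y, z)₁ = (0.800, 1.078, 1.605).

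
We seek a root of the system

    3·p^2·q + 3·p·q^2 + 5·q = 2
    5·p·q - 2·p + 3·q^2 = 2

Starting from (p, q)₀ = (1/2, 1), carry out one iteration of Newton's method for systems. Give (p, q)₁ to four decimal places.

At (1/2, 1): F = (5.2500, 2.5000).
Jacobian J = [[6·p·q + 3·q^2, 3·p^2 + 6·p·q + 5], [5·q - 2, 5·p + 6·q]].
At the point, J = [[6.0000, 8.7500], [3.0000, 8.5000]] (det J = 24.7500).
Solving J·Δ = −F gives Δ = (-0.9192, 0.0303).
Then the next iterate is (p, q)₁ = (-0.4192, 1.0303).

(-0.4192, 1.0303)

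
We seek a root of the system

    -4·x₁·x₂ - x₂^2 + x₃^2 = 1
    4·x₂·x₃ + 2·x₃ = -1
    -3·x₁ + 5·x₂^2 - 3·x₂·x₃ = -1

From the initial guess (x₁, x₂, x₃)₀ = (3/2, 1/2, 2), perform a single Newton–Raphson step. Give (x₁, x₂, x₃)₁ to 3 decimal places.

At (3/2, 1/2, 2): F = (-0.250, 9.000, -5.250).
Jacobian J = [[-4·x₂, -4·x₁ - 2·x₂, 2·x₃], [0, 4·x₃, 4·x₂ + 2], [-3, 10·x₂ - 3·x₃, -3·x₂]].
At the point, J = [[-2.000, -7.000, 4.000], [0.000, 8.000, 4.000], [-3.000, -1.000, -1.500]] (det J = 196.000).
Solving J·Δ = −F gives Δ = (-0.952, -0.490, -1.270).
Then the next iterate is (x₁, x₂, x₃)₁ = (0.548, 0.010, 0.730).

(0.548, 0.010, 0.730)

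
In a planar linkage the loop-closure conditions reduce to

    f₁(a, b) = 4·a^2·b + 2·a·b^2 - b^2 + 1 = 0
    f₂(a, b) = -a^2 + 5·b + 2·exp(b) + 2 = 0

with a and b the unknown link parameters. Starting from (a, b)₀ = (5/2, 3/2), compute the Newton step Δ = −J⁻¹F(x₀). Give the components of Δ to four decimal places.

(-0.3170, -0.9882)

At (5/2, 3/2): F = (47.5000, 12.213378).
Jacobian J = [[8·a·b + 2·b^2, 4·a^2 + 4·a·b - 2·b], [-2·a, 2·exp(b) + 5]].
At the point, J = [[34.5000, 37.0000], [-5.0000, 13.963378]] (det J = 666.736546).
Solving J·Δ = −F gives Δ = (-0.3170, -0.9882).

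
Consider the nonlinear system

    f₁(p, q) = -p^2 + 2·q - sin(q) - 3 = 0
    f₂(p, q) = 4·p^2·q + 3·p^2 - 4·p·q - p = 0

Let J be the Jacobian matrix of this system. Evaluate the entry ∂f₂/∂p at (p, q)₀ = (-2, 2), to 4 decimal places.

-53.0000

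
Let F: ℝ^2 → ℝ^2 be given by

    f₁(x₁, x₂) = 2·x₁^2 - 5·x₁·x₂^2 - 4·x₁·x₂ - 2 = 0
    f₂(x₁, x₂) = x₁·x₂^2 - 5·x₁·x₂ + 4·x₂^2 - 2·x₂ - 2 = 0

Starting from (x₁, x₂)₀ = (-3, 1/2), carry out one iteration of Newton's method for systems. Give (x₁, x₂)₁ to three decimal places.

(-1.480, 0.405)

At (-3, 1/2): F = (25.750, 4.750).
Jacobian J = [[4·x₁ - 5·x₂^2 - 4·x₂, -10·x₁·x₂ - 4·x₁], [x₂^2 - 5·x₂, 2·x₁·x₂ - 5·x₁ + 8·x₂ - 2]].
At the point, J = [[-15.250, 27.000], [-2.250, 14.000]] (det J = -152.750).
Solving J·Δ = −F gives Δ = (1.520, -0.095).
Then the next iterate is (x₁, x₂)₁ = (-1.480, 0.405).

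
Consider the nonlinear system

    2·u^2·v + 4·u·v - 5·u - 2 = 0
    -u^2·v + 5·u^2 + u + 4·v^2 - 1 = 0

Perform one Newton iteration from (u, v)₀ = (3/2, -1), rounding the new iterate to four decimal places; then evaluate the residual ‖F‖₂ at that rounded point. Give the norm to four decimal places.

22.7888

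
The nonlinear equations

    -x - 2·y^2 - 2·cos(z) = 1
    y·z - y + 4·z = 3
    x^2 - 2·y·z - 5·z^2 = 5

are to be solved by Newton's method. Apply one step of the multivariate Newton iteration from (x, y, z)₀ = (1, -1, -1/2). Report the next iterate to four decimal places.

(-2.2648, 0.0251, 1.1792)

At (1, -1, -1/2): F = (-5.755165, -3.5000, -6.2500).
Jacobian J = [[-1, -4·y, 2·sin(z)], [0, z - 1, y + 4], [2·x, -2·z, -2·y - 10·z]].
At the point, J = [[-1.0000, 4.0000, -0.958851], [0.0000, -1.5000, 3.0000], [2.0000, 1.0000, 7.0000]] (det J = 34.623447).
Solving J·Δ = −F gives Δ = (-3.2648, 1.0251, 1.6792).
Then the next iterate is (x, y, z)₁ = (-2.2648, 0.0251, 1.1792).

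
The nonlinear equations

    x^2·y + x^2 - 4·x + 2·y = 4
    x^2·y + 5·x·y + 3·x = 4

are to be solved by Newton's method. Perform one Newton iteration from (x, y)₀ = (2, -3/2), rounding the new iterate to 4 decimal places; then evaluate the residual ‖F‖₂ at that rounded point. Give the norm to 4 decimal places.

At (2, -3/2): F = (-17.0000, -19.0000).
Jacobian J = [[2·x·y + 2·x - 4, x^2 + 2], [2·x·y + 5·y + 3, x^2 + 5·x]].
At the point, J = [[-6.0000, 6.0000], [-10.5000, 14.0000]] (det J = -21.0000).
Solving J·Δ = −F gives Δ = (-5.9048, -3.0714).
Then the next iterate is (x, y)₁ = (-3.9048, -4.5714).
Re-evaluating at (-3.9048, -4.5714): F = (-51.978390, 3.835361), so ‖F‖₂ = 52.1197.

52.1197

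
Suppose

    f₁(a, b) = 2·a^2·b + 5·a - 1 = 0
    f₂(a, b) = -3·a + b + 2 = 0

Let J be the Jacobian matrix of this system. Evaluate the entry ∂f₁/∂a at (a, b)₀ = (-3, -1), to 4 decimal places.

17.0000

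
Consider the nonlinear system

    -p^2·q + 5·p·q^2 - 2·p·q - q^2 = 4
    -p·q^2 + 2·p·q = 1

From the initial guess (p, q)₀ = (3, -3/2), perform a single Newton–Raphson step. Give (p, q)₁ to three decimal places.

At (3, -3/2): F = (50.000, -16.750).
Jacobian J = [[-2·p·q + 5·q^2 - 2·q, -p^2 + 10·p·q - 2·p - 2·q], [-q^2 + 2·q, -2·p·q + 2·p]].
At the point, J = [[23.250, -57.000], [-5.250, 15.000]] (det J = 49.500).
Solving J·Δ = −F gives Δ = (4.136, 2.564).
Then the next iterate is (p, q)₁ = (7.136, 1.064).

(7.136, 1.064)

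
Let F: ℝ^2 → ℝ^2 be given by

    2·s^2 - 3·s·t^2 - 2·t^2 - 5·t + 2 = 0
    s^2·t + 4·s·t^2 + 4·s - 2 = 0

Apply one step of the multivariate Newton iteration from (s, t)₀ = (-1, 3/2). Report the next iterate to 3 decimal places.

At (-1, 3/2): F = (-1.250, -13.500).
Jacobian J = [[4·s - 3·t^2, -6·s·t - 4·t - 5], [2·s·t + 4·t^2 + 4, s^2 + 8·s·t]].
At the point, J = [[-10.750, -2.000], [10.000, -11.000]] (det J = 138.250).
Solving J·Δ = −F gives Δ = (0.096, -1.140).
Then the next iterate is (s, t)₁ = (-0.904, 0.360).

(-0.904, 0.360)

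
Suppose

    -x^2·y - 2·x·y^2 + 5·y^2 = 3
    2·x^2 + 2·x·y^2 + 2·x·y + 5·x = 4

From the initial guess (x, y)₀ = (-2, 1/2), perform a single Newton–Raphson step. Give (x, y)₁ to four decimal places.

At (-2, 1/2): F = (-2.7500, -9.0000).
Jacobian J = [[-2·x·y - 2·y^2, -x^2 - 4·x·y + 10·y], [4·x + 2·y^2 + 2·y + 5, 4·x·y + 2·x]].
At the point, J = [[1.5000, 5.0000], [-1.5000, -8.0000]] (det J = -4.5000).
Solving J·Δ = −F gives Δ = (14.8889, -3.9167).
Then the next iterate is (x, y)₁ = (12.8889, -3.4167).

(12.8889, -3.4167)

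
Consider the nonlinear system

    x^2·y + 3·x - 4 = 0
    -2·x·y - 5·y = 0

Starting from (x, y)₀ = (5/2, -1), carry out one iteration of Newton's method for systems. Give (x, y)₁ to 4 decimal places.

(7.1667, 0.9333)

At (5/2, -1): F = (-2.7500, 10.0000).
Jacobian J = [[2·x·y + 3, x^2], [-2·y, -2·x - 5]].
At the point, J = [[-2.0000, 6.2500], [2.0000, -10.0000]] (det J = 7.5000).
Solving J·Δ = −F gives Δ = (4.6667, 1.9333).
Then the next iterate is (x, y)₁ = (7.1667, 0.9333).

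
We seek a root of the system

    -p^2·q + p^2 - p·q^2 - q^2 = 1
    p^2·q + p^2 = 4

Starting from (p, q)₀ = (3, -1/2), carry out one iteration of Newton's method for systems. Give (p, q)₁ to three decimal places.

(1.869, -0.179)

At (3, -1/2): F = (11.500, 0.500).
Jacobian J = [[-2·p·q + 2·p - q^2, -p^2 - 2·p·q - 2·q], [2·p·q + 2·p, p^2]].
At the point, J = [[8.750, -5.000], [3.000, 9.000]] (det J = 93.750).
Solving J·Δ = −F gives Δ = (-1.131, 0.321).
Then the next iterate is (p, q)₁ = (1.869, -0.179).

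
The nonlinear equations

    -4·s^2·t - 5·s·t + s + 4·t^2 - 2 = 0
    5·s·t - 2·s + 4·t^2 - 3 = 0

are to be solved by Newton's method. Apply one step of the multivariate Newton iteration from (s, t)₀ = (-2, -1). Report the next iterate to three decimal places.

At (-2, -1): F = (6.000, 15.000).
Jacobian J = [[-8·s·t - 5·t + 1, -4·s^2 - 5·s + 8·t], [5·t - 2, 5·s + 8·t]].
At the point, J = [[-10.000, -14.000], [-7.000, -18.000]] (det J = 82.000).
Solving J·Δ = −F gives Δ = (-1.244, 1.317).
Then the next iterate is (s, t)₁ = (-3.244, 0.317).

(-3.244, 0.317)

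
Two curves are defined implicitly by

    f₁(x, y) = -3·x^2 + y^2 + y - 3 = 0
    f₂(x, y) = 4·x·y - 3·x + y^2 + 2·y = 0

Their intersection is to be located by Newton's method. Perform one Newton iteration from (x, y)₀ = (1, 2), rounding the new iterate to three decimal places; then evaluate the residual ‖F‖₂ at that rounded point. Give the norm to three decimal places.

At (1, 2): F = (0.000, 13.000).
Jacobian J = [[-6·x, 2·y + 1], [4·y - 3, 4·x + 2·y + 2]].
At the point, J = [[-6.000, 5.000], [5.000, 10.000]] (det J = -85.000).
Solving J·Δ = −F gives Δ = (-0.765, -0.918).
Then the next iterate is (x, y)₁ = (0.235, 1.082).
Re-evaluating at (0.235, 1.082): F = (-0.91295, 3.64680), so ‖F‖₂ = 3.759.

3.759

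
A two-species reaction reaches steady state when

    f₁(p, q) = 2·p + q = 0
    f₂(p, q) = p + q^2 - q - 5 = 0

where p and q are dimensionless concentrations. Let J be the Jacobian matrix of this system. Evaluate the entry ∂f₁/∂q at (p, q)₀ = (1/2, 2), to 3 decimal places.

1.000

∂f₁/∂q = 1.
At (1/2, 2) this is 1.000.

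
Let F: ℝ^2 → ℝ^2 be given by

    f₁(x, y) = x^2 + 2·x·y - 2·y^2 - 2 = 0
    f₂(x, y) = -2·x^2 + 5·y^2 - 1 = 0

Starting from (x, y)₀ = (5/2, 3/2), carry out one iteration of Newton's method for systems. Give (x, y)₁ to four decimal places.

At (5/2, 3/2): F = (7.2500, -2.2500).
Jacobian J = [[2·x + 2·y, 2·x - 4·y], [-4·x, 10·y]].
At the point, J = [[8.0000, -1.0000], [-10.0000, 15.0000]] (det J = 110.0000).
Solving J·Δ = −F gives Δ = (-0.9682, -0.4955).
Then the next iterate is (x, y)₁ = (1.5318, 1.0045).

(1.5318, 1.0045)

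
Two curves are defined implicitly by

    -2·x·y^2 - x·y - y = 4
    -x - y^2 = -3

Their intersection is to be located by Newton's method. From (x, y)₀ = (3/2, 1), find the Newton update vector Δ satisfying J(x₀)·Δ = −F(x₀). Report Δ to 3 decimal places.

(9.300, -4.400)

At (3/2, 1): F = (-9.500, 0.500).
Jacobian J = [[-2·y^2 - y, -4·x·y - x - 1], [-1, -2·y]].
At the point, J = [[-3.000, -8.500], [-1.000, -2.000]] (det J = -2.500).
Solving J·Δ = −F gives Δ = (9.300, -4.400).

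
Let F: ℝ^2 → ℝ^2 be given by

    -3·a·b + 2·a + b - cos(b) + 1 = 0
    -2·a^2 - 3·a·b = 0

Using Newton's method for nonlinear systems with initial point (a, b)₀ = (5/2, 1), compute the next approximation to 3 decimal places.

At (5/2, 1): F = (-1.04030, -20.000).
Jacobian J = [[-3·b + 2, -3·a + sin(b) + 1], [-4·a - 3·b, -3·a]].
At the point, J = [[-1.000, -5.65853], [-13.000, -7.500]] (det J = -66.06088).
Solving J·Δ = −F gives Δ = (-1.595, 0.098).
Then the next iterate is (a, b)₁ = (0.905, 1.098).

(0.905, 1.098)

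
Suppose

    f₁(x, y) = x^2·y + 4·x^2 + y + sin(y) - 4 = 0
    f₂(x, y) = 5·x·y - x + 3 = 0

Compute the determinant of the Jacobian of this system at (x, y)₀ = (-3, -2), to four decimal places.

J = [[2·x·y + 8·x, x^2 + cos(y) + 1], [5·y - 1, 5·x]].
At the point, J = [[-12.0000, 9.583853], [-11.0000, -15.0000]].
det J = 285.4224.

285.4224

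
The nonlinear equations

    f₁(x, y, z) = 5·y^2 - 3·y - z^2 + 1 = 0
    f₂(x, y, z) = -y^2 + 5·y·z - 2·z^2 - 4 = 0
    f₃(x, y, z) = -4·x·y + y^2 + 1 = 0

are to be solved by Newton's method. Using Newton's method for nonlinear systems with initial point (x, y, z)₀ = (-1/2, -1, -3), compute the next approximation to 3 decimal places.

At (-1/2, -1, -3): F = (0.000, -8.000, 0.000).
Jacobian J = [[0, 10·y - 3, -2·z], [0, -2·y + 5·z, 5·y - 4·z], [-4·y, -4·x + 2·y, 0]].
At the point, J = [[0.000, -13.000, 6.000], [0.000, -13.000, 7.000], [4.000, 0.000, 0.000]] (det J = -52.000).
Solving J·Δ = −F gives Δ = (0.000, 3.692, 8.000).
Then the next iterate is (x, y, z)₁ = (-0.500, 2.692, 5.000).

(-0.500, 2.692, 5.000)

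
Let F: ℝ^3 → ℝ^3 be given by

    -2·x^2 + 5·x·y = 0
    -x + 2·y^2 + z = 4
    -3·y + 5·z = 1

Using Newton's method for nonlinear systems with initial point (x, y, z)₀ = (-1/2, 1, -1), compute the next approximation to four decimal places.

(0.0236, 1.2660, 0.9596)

At (-1/2, 1, -1): F = (-3.0000, -2.5000, -9.0000).
Jacobian J = [[-4·x + 5·y, 5·x, 0], [-1, 4·y, 1], [0, -3, 5]].
At the point, J = [[7.0000, -2.5000, 0.0000], [-1.0000, 4.0000, 1.0000], [0.0000, -3.0000, 5.0000]] (det J = 148.5000).
Solving J·Δ = −F gives Δ = (0.5236, 0.2660, 1.9596).
Then the next iterate is (x, y, z)₁ = (0.0236, 1.2660, 0.9596).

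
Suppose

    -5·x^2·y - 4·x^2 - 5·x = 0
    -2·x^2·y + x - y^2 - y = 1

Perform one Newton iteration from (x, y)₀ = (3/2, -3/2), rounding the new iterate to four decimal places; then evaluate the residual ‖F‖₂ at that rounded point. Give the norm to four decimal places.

0.9200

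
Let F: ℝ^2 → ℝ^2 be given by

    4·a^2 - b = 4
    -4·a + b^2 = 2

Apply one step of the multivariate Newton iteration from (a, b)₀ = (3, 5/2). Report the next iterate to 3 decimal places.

(1.795, 3.086)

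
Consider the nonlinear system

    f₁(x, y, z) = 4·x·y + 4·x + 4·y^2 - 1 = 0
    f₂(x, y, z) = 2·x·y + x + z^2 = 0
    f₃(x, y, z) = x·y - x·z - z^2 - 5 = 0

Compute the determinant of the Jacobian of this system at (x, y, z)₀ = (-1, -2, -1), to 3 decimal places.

J = [[4·y + 4, 4·x + 8·y, 0], [2·y + 1, 2·x, 2·z], [y - z, x, -x - 2·z]].
At the point, J = [[-4.000, -20.000, 0.000], [-3.000, -2.000, -2.000], [-1.000, -1.000, 3.000]].
det J = -188.000.

-188.000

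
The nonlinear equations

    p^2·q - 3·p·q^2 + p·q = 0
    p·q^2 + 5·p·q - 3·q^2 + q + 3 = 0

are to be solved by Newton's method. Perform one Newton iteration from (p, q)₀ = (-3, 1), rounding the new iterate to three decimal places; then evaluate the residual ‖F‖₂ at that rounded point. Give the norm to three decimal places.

3.410

At (-3, 1): F = (15.000, -17.000).
Jacobian J = [[2·p·q - 3·q^2 + q, p^2 - 6·p·q + p], [q^2 + 5·q, 2·p·q + 5·p - 6·q + 1]].
At the point, J = [[-8.000, 24.000], [6.000, -26.000]] (det J = 64.000).
Solving J·Δ = −F gives Δ = (-0.281, -0.719).
Then the next iterate is (p, q)₁ = (-3.281, 0.281).
Re-evaluating at (-3.281, 0.281): F = (2.88021, -1.82476), so ‖F‖₂ = 3.410.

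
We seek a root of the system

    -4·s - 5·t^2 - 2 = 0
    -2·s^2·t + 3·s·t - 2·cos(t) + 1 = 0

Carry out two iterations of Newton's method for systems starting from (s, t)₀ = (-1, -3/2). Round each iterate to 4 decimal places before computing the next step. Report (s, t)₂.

(-0.5874, -0.4420)

At (-1, -3/2): F = (-9.2500, 8.358526).
Jacobian J = [[-4, -10·t], [-4·s·t + 3·t, -2·s^2 + 3·s + 2·sin(t)]].
At the point, J = [[-4.0000, 15.0000], [-10.5000, -6.994990]] (det J = 185.479960).
Solving J·Δ = −F gives Δ = (0.3271, 0.7039).
Then the next iterate is (s, t)₁ = (-0.6729, -0.7961).
Round to (-0.6729, -0.7961) and repeat: F = (-2.477276, 1.929028), J = [[-4.0000, 7.9610], [-4.531083, -4.353556]].
Δ = (0.0855, 0.3541), so (s, t)₂ = (-0.5874, -0.4420).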